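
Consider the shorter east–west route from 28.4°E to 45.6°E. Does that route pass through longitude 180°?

Signed shortest Δλ = ((45.6 − 28.4 + 180) mod 360) − 180 = 17.2°.
Going east by 17.2° from +28.4° reaches +45.6° without touching 180°.

No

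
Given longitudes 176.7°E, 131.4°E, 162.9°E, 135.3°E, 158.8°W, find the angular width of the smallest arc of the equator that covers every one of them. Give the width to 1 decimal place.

69.8°

Sort the longitudes: -158.8°, +131.4°, +135.3°, +162.9°, +176.7°.
Eastward gaps between consecutive values (wrapping around): 290.2°, 3.9°, 27.6°, 13.8°, 24.5°.
Largest gap = 290.2° ⇒ minimal covering band is its complement: 360° − 290.2° = 69.8°.
Band runs from +131.4° eastward to -158.8°, crossing the antimeridian.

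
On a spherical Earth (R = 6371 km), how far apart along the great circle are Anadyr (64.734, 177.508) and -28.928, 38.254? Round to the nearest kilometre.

15133 km

Δλ = 38.254 − 177.508 = -139.254°.
Δφ = -28.928 − 64.734 = -93.662°.
a = sin²(Δφ/2) + cos φ₁ · cos φ₂ · sin²(Δλ/2) = 0.860227.
c = 2·atan2(√a, √(1−a)) = 2.37525 rad → d = 6371·c ≈ 15132.74 km.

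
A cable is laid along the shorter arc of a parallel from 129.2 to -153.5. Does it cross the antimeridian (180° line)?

Naïve |-153.5 − 129.2| = 282.7° > 180°, so the shorter arc goes the other way round — across 180°.
Signed shortest Δλ = ((-153.5 − 129.2 + 180) mod 360) − 180 = 77.3°.
Going east by 77.3° from +129.2° passes through 180° before reaching -153.5°.

Yes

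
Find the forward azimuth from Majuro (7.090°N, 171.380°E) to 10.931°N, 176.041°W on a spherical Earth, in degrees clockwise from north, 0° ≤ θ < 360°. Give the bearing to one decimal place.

71.9°

Δλ = -176.041 − 171.380 = -347.421°; wrapped into (−180°, 180°]: 12.579°.
θ = atan2( sin Δλ · cos φ₂ , cos φ₁ · sin φ₂ − sin φ₁ · cos φ₂ · cos Δλ )
  = atan2(0.21383, 0.06990) = 71.899° → normalised to [0°, 360°): 71.899°.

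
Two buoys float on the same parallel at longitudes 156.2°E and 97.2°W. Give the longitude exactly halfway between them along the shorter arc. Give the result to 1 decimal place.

150.5°W

Signed shortest Δλ from +156.2° to -97.2° is +106.6°.
Midpoint longitude = +156.2° + (+106.6°)/2 = +156.2° + 53.3° = +209.5°.
Normalise into (−180°, 180°]: -150.5°.
(The naïve average (+156.2 + -97.2)/2 = 29.5° is on the wrong side of the globe.)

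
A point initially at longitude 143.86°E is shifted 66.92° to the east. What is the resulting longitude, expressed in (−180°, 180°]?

149.22°W

Start at +143.86°; shift +66.92° → +210.78°.
+210.78° lies outside (−180°, 180°]; subtract 360° → -149.22°.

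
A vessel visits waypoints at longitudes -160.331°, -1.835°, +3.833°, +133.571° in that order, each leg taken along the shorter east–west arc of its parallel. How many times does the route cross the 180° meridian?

0

Leg 1: -160.331° → -1.835°, shortest Δλ = 158.496° (east) — does not cross 180°.
Leg 2: -1.835° → +3.833°, shortest Δλ = 5.668° (east) — does not cross 180°.
Leg 3: +3.833° → +133.571°, shortest Δλ = 129.738° (east) — does not cross 180°.
Total crossings: 0.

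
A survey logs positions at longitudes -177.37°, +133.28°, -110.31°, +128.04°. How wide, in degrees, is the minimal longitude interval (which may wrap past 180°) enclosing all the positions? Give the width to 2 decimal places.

Sort the longitudes: -177.37°, -110.31°, +128.04°, +133.28°.
Eastward gaps between consecutive values (wrapping around): 67.06°, 238.35°, 5.24°, 49.35°.
Largest gap = 238.35° ⇒ minimal covering band is its complement: 360° − 238.35° = 121.65°.
Band runs from +128.04° eastward to -110.31°, crossing the antimeridian.

121.65°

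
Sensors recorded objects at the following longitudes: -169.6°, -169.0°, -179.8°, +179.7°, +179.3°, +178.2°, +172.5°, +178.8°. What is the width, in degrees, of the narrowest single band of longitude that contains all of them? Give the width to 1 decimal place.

18.5°

Sort the longitudes: -179.8°, -169.6°, -169.0°, +172.5°, +178.2°, +178.8°, +179.3°, +179.7°.
Eastward gaps between consecutive values (wrapping around): 10.2°, 0.6°, 341.5°, 5.7°, 0.6°, 0.5°, 0.4°, 0.5°.
Largest gap = 341.5° ⇒ minimal covering band is its complement: 360° − 341.5° = 18.5°.
Band runs from +172.5° eastward to -169.0°, crossing the antimeridian.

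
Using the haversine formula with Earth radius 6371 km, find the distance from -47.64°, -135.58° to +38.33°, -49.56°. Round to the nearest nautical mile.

Δλ = -49.56 − -135.58 = 86.02°.
Δφ = 38.33 − -47.64 = 85.97°.
a = sin²(Δφ/2) + cos φ₁ · cos φ₂ · sin²(Δλ/2) = 0.710794.
c = 2·atan2(√a, √(1−a)) = 2.00599 rad → d = 6371·c ≈ 12780.18 km ≈ 6900.74 nmi.

6901 nmi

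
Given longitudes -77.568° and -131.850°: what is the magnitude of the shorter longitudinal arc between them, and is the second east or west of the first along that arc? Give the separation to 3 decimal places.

Raw difference: -131.850 − -77.568 = -54.282°.
Normalise into (−180°, 180°]: -54.282° stays -54.282°.
Negative ⇒ the second point lies to the west; separation 54.282°.

54.282° west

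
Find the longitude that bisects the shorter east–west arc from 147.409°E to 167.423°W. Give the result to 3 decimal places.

169.993°E

Signed shortest Δλ from +147.409° to -167.423° is +45.168°.
Midpoint longitude = +147.409° + (+45.168°)/2 = +147.409° + 22.584° = +169.993°.
(The naïve average (+147.409 + -167.423)/2 = -10.007° is on the wrong side of the globe.)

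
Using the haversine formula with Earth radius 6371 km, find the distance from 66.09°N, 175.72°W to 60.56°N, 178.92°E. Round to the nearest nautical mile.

Δλ = 178.92 − -175.72 = 354.64°; wrapped into (−180°, 180°]: -5.36°.
Δφ = 60.56 − 66.09 = -5.53°.
a = sin²(Δφ/2) + cos φ₁ · cos φ₂ · sin²(Δλ/2) = 0.002763.
c = 2·atan2(√a, √(1−a)) = 0.10517 rad → d = 6371·c ≈ 670.03 km ≈ 361.79 nmi.

362 nmi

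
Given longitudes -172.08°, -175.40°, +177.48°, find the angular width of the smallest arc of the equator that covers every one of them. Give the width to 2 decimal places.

10.44°

Sort the longitudes: -175.40°, -172.08°, +177.48°.
Eastward gaps between consecutive values (wrapping around): 3.32°, 349.56°, 7.12°.
Largest gap = 349.56° ⇒ minimal covering band is its complement: 360° − 349.56° = 10.44°.
Band runs from +177.48° eastward to -172.08°, crossing the antimeridian.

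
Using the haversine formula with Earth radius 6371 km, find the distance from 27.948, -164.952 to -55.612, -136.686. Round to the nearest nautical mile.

5222 nmi

Δλ = -136.686 − -164.952 = 28.266°.
Δφ = -55.612 − 27.948 = -83.560°.
a = sin²(Δφ/2) + cos φ₁ · cos φ₂ · sin²(Δλ/2) = 0.473665.
c = 2·atan2(√a, √(1−a)) = 1.51810 rad → d = 6371·c ≈ 9671.83 km ≈ 5222.37 nmi.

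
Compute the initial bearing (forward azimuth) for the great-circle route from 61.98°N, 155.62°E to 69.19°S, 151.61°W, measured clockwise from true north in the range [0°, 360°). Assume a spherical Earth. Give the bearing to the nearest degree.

Δλ = -151.61 − 155.62 = -307.23°; wrapped into (−180°, 180°]: 52.77°.
θ = atan2( sin Δλ · cos φ₂ , cos φ₁ · sin φ₂ − sin φ₁ · cos φ₂ · cos Δλ )
  = atan2(0.28287, -0.62888) = 155.782° → normalised to [0°, 360°): 155.782°.

156°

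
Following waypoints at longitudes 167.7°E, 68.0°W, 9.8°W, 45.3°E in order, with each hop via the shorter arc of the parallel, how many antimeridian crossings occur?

1

Leg 1: +167.7° → -68.0°, shortest Δλ = 124.3° (east) — crosses 180°.
Leg 2: -68.0° → -9.8°, shortest Δλ = 58.2° (east) — does not cross 180°.
Leg 3: -9.8° → +45.3°, shortest Δλ = 55.1° (east) — does not cross 180°.
Total crossings: 1.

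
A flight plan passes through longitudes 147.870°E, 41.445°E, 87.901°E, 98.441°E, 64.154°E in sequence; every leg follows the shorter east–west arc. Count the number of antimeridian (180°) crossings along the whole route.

Leg 1: +147.870° → +41.445°, shortest Δλ = -106.425° (west) — does not cross 180°.
Leg 2: +41.445° → +87.901°, shortest Δλ = 46.456° (east) — does not cross 180°.
Leg 3: +87.901° → +98.441°, shortest Δλ = 10.54° (east) — does not cross 180°.
Leg 4: +98.441° → +64.154°, shortest Δλ = -34.287° (west) — does not cross 180°.
Total crossings: 0.

0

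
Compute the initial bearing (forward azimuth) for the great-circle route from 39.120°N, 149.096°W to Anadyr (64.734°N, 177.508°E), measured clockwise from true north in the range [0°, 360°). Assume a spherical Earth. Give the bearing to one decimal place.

Δλ = 177.508 − -149.096 = 326.604°; wrapped into (−180°, 180°]: -33.396°.
θ = atan2( sin Δλ · cos φ₂ , cos φ₁ · sin φ₂ − sin φ₁ · cos φ₂ · cos Δλ )
  = atan2(-0.23493, 0.47677) = -26.232° → normalised to [0°, 360°): 333.768°.

333.8°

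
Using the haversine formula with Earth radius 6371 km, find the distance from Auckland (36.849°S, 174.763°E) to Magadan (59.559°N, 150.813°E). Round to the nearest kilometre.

10944 km

Δλ = 150.813 − 174.763 = -23.950°.
Δφ = 59.559 − -36.849 = 96.408°.
a = sin²(Δφ/2) + cos φ₁ · cos φ₂ · sin²(Δλ/2) = 0.573258.
c = 2·atan2(√a, √(1−a)) = 1.71784 rad → d = 6371·c ≈ 10944.36 km.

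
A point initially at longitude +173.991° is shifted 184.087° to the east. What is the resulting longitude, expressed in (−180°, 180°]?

-1.922°

Start at +173.991°; shift +184.087° → +358.078°.
+358.078° lies outside (−180°, 180°]; subtract 360° → -1.922°.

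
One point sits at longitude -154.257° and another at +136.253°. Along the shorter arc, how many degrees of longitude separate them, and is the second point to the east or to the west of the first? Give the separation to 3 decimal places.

Raw difference: 136.253 − -154.257 = 290.51°.
Normalise into (−180°, 180°]: 290.51° − 360° = -69.49°.
Negative ⇒ the second point lies to the west; separation 69.490°.

69.490° west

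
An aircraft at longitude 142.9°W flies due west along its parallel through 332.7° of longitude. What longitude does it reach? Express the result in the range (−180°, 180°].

115.6°W

Start at -142.9°; shift −332.7° → -475.6°.
-475.6° lies outside (−180°, 180°]; add 360° → -115.6°.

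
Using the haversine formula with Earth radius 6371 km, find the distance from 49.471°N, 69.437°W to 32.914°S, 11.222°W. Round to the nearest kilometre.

10810 km

Δλ = -11.222 − -69.437 = 58.215°.
Δφ = -32.914 − 49.471 = -82.385°.
a = sin²(Δφ/2) + cos φ₁ · cos φ₂ · sin²(Δλ/2) = 0.562832.
c = 2·atan2(√a, √(1−a)) = 1.69679 rad → d = 6371·c ≈ 10810.27 km.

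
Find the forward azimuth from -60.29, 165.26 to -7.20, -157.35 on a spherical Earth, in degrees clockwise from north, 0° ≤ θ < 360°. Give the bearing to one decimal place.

Δλ = -157.35 − 165.26 = -322.61°; wrapped into (−180°, 180°]: 37.39°.
θ = atan2( sin Δλ · cos φ₂ , cos φ₁ · sin φ₂ − sin φ₁ · cos φ₂ · cos Δλ )
  = atan2(0.60245, 0.62252) = 44.061° → normalised to [0°, 360°): 44.061°.

44.1°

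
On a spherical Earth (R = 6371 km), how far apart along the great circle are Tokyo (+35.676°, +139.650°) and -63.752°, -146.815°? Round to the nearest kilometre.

Δλ = -146.815 − 139.650 = -286.465°; wrapped into (−180°, 180°]: 73.535°.
Δφ = -63.752 − 35.676 = -99.428°.
a = sin²(Δφ/2) + cos φ₁ · cos φ₂ · sin²(Δλ/2) = 0.710621.
c = 2·atan2(√a, √(1−a)) = 2.00561 rad → d = 6371·c ≈ 12777.74 km.

12778 km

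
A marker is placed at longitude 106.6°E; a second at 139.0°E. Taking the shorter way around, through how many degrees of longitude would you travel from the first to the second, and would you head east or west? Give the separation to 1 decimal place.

32.4° east

Raw difference: 139.0 − 106.6 = 32.4°.
Normalise into (−180°, 180°]: 32.4° stays 32.4°.
Positive ⇒ the second point lies to the east; separation 32.4°.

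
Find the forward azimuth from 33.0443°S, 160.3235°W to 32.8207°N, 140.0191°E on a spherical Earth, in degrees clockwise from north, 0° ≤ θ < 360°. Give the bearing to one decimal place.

Δλ = 140.0191 − -160.3235 = 300.3426°; wrapped into (−180°, 180°]: -59.6574°.
θ = atan2( sin Δλ · cos φ₂ , cos φ₁ · sin φ₂ − sin φ₁ · cos φ₂ · cos Δλ )
  = atan2(-0.72526, 0.68583) = -46.600° → normalised to [0°, 360°): 313.400°.

313.4°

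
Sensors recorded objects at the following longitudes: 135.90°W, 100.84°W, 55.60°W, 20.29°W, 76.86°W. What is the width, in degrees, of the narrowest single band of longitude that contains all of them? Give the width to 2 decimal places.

Sort the longitudes: -135.90°, -100.84°, -76.86°, -55.60°, -20.29°.
Eastward gaps between consecutive values (wrapping around): 35.06°, 23.98°, 21.26°, 35.31°, 244.39°.
Largest gap = 244.39° ⇒ minimal covering band is its complement: 360° − 244.39° = 115.61°.
Band runs from -135.90° eastward to -20.29°.

115.61°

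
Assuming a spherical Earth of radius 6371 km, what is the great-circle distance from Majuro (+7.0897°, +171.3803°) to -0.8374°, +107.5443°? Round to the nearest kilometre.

Δλ = 107.5443 − 171.3803 = -63.8360°.
Δφ = -0.8374 − 7.0897 = -7.9271°.
a = sin²(Δφ/2) + cos φ₁ · cos φ₂ · sin²(Δλ/2) = 0.282140.
c = 2·atan2(√a, √(1−a)) = 1.11996 rad → d = 6371·c ≈ 7135.25 km.

7135 km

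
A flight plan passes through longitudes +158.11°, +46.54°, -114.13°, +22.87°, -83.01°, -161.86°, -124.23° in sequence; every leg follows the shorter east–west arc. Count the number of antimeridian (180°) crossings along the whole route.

Leg 1: +158.11° → +46.54°, shortest Δλ = -111.57° (west) — does not cross 180°.
Leg 2: +46.54° → -114.13°, shortest Δλ = -160.67° (west) — does not cross 180°.
Leg 3: -114.13° → +22.87°, shortest Δλ = 137.0° (east) — does not cross 180°.
Leg 4: +22.87° → -83.01°, shortest Δλ = -105.88° (west) — does not cross 180°.
Leg 5: -83.01° → -161.86°, shortest Δλ = -78.85° (west) — does not cross 180°.
Leg 6: -161.86° → -124.23°, shortest Δλ = 37.63° (east) — does not cross 180°.
Total crossings: 0.

0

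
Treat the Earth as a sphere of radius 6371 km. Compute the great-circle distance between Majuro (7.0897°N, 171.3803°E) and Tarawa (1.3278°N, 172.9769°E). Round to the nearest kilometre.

Δλ = 172.9769 − 171.3803 = 1.5966°.
Δφ = 1.3278 − 7.0897 = -5.7619°.
a = sin²(Δφ/2) + cos φ₁ · cos φ₂ · sin²(Δλ/2) = 0.002719.
c = 2·atan2(√a, √(1−a)) = 0.10433 rad → d = 6371·c ≈ 664.69 km.

665 km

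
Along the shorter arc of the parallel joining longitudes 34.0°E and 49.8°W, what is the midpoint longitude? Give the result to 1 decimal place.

7.9°W

Signed shortest Δλ from +34.0° to -49.8° is -83.8°.
Midpoint longitude = +34.0° + (-83.8°)/2 = +34.0° − 41.9° = -7.9°.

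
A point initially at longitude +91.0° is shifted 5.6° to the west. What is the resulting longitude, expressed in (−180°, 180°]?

+85.4°

Start at +91.0°; shift −5.6° → +85.4°.
+85.4° already lies in (−180°, 180°].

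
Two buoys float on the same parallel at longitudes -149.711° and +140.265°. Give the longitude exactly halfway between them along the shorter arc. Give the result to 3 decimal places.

+175.277°

Signed shortest Δλ from -149.711° to +140.265° is -70.024°.
Midpoint longitude = -149.711° + (-70.024°)/2 = -149.711° − 35.012° = -184.723°.
Normalise into (−180°, 180°]: +175.277°.
(The naïve average (-149.711 + +140.265)/2 = -4.723° is on the wrong side of the globe.)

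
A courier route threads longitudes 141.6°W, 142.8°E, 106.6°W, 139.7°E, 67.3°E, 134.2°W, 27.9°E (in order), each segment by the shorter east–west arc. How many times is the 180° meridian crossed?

Leg 1: -141.6° → +142.8°, shortest Δλ = -75.6° (west) — crosses 180°.
Leg 2: +142.8° → -106.6°, shortest Δλ = 110.6° (east) — crosses 180°.
Leg 3: -106.6° → +139.7°, shortest Δλ = -113.7° (west) — crosses 180°.
Leg 4: +139.7° → +67.3°, shortest Δλ = -72.4° (west) — does not cross 180°.
Leg 5: +67.3° → -134.2°, shortest Δλ = 158.5° (east) — crosses 180°.
Leg 6: -134.2° → +27.9°, shortest Δλ = 162.1° (east) — does not cross 180°.
Total crossings: 4.

4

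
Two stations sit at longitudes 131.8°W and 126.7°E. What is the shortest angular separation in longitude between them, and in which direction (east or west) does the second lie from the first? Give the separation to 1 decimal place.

101.5° west

Raw difference: 126.7 − -131.8 = 258.5°.
Normalise into (−180°, 180°]: 258.5° − 360° = -101.5°.
Negative ⇒ the second point lies to the west; separation 101.5°.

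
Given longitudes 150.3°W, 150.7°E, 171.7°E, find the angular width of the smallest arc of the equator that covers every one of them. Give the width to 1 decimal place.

Sort the longitudes: -150.3°, +150.7°, +171.7°.
Eastward gaps between consecutive values (wrapping around): 301.0°, 21.0°, 38.0°.
Largest gap = 301.0° ⇒ minimal covering band is its complement: 360° − 301.0° = 59.0°.
Band runs from +150.7° eastward to -150.3°, crossing the antimeridian.

59.0°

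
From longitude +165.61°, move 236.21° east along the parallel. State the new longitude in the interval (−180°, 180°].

+41.82°

Start at +165.61°; shift +236.21° → +401.82°.
+401.82° lies outside (−180°, 180°]; subtract 360° → +41.82°.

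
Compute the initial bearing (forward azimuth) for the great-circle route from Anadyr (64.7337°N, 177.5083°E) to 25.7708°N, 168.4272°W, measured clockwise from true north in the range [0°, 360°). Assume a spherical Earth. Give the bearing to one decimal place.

160.1°

Δλ = -168.4272 − 177.5083 = -345.9355°; wrapped into (−180°, 180°]: 14.0645°.
θ = atan2( sin Δλ · cos φ₂ , cos φ₁ · sin φ₂ − sin φ₁ · cos φ₂ · cos Δλ )
  = atan2(0.21884, -0.60440) = 160.096° → normalised to [0°, 360°): 160.096°.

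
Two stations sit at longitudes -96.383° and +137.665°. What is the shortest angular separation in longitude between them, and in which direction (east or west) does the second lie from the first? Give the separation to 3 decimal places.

Raw difference: 137.665 − -96.383 = 234.048°.
Normalise into (−180°, 180°]: 234.048° − 360° = -125.952°.
Negative ⇒ the second point lies to the west; separation 125.952°.

125.952° west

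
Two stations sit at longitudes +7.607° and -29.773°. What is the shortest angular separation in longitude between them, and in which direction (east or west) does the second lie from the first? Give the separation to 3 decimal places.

Raw difference: -29.773 − 7.607 = -37.38°.
Normalise into (−180°, 180°]: -37.38° stays -37.38°.
Negative ⇒ the second point lies to the west; separation 37.380°.

37.380° west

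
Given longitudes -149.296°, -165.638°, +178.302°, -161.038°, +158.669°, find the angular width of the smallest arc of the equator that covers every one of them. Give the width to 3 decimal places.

Sort the longitudes: -165.638°, -161.038°, -149.296°, +158.669°, +178.302°.
Eastward gaps between consecutive values (wrapping around): 4.600°, 11.742°, 307.965°, 19.633°, 16.060°.
Largest gap = 307.965° ⇒ minimal covering band is its complement: 360° − 307.965° = 52.035°.
Band runs from +158.669° eastward to -149.296°, crossing the antimeridian.

52.035°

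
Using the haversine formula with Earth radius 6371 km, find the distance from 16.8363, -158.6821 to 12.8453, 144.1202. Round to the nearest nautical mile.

Δλ = 144.1202 − -158.6821 = 302.8023°; wrapped into (−180°, 180°]: -57.1977°.
Δφ = 12.8453 − 16.8363 = -3.9910°.
a = sin²(Δφ/2) + cos φ₁ · cos φ₂ · sin²(Δλ/2) = 0.215032.
c = 2·atan2(√a, √(1−a)) = 0.96437 rad → d = 6371·c ≈ 6143.99 km ≈ 3317.49 nmi.

3317 nmi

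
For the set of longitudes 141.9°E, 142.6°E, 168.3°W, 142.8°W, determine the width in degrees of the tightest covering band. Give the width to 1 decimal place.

75.3°

Sort the longitudes: -168.3°, -142.8°, +141.9°, +142.6°.
Eastward gaps between consecutive values (wrapping around): 25.5°, 284.7°, 0.7°, 49.1°.
Largest gap = 284.7° ⇒ minimal covering band is its complement: 360° − 284.7° = 75.3°.
Band runs from +141.9° eastward to -142.8°, crossing the antimeridian.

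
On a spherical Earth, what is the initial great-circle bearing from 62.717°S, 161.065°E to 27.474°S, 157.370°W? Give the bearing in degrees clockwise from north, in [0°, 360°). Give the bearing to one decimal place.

57.3°

Δλ = -157.370 − 161.065 = -318.435°; wrapped into (−180°, 180°]: 41.565°.
θ = atan2( sin Δλ · cos φ₂ , cos φ₁ · sin φ₂ − sin φ₁ · cos φ₂ · cos Δλ )
  = atan2(0.58864, 0.37850) = 57.259° → normalised to [0°, 360°): 57.259°.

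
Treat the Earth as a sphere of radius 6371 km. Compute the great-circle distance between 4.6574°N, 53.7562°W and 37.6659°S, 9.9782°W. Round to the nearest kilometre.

Δλ = -9.9782 − -53.7562 = 43.7780°.
Δφ = -37.6659 − 4.6574 = -42.3233°.
a = sin²(Δφ/2) + cos φ₁ · cos φ₂ · sin²(Δλ/2) = 0.239978.
c = 2·atan2(√a, √(1−a)) = 1.02389 rad → d = 6371·c ≈ 6523.23 km.

6523 km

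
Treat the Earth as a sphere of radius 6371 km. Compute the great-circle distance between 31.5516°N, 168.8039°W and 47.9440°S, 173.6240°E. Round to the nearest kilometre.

Δλ = 173.6240 − -168.8039 = 342.4279°; wrapped into (−180°, 180°]: -17.5721°.
Δφ = -47.9440 − 31.5516 = -79.4956°.
a = sin²(Δφ/2) + cos φ₁ · cos φ₂ · sin²(Δλ/2) = 0.422163.
c = 2·atan2(√a, √(1−a)) = 1.41449 rad → d = 6371·c ≈ 9011.69 km.

9012 km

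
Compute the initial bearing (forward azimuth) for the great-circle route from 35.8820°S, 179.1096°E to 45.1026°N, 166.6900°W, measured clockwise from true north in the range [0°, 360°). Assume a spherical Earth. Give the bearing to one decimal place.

Δλ = -166.6900 − 179.1096 = -345.7996°; wrapped into (−180°, 180°]: 14.2004°.
θ = atan2( sin Δλ · cos φ₂ , cos φ₁ · sin φ₂ − sin φ₁ · cos φ₂ · cos Δλ )
  = atan2(0.17315, 0.97500) = 10.070° → normalised to [0°, 360°): 10.070°.

10.1°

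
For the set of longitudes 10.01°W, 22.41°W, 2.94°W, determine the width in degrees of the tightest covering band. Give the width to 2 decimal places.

19.47°

Sort the longitudes: -22.41°, -10.01°, -2.94°.
Eastward gaps between consecutive values (wrapping around): 12.40°, 7.07°, 340.53°.
Largest gap = 340.53° ⇒ minimal covering band is its complement: 360° − 340.53° = 19.47°.
Band runs from -22.41° eastward to -2.94°.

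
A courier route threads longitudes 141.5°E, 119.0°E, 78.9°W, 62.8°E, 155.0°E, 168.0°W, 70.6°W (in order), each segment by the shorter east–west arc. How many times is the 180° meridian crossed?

2

Leg 1: +141.5° → +119.0°, shortest Δλ = -22.5° (west) — does not cross 180°.
Leg 2: +119.0° → -78.9°, shortest Δλ = 162.1° (east) — crosses 180°.
Leg 3: -78.9° → +62.8°, shortest Δλ = 141.7° (east) — does not cross 180°.
Leg 4: +62.8° → +155.0°, shortest Δλ = 92.2° (east) — does not cross 180°.
Leg 5: +155.0° → -168.0°, shortest Δλ = 37.0° (east) — crosses 180°.
Leg 6: -168.0° → -70.6°, shortest Δλ = 97.4° (east) — does not cross 180°.
Total crossings: 2.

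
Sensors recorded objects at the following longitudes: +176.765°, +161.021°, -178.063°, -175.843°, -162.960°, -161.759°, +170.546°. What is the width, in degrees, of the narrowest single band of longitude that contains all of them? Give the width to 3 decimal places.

37.220°

Sort the longitudes: -178.063°, -175.843°, -162.960°, -161.759°, +161.021°, +170.546°, +176.765°.
Eastward gaps between consecutive values (wrapping around): 2.220°, 12.883°, 1.201°, 322.780°, 9.525°, 6.219°, 5.172°.
Largest gap = 322.780° ⇒ minimal covering band is its complement: 360° − 322.780° = 37.220°.
Band runs from +161.021° eastward to -161.759°, crossing the antimeridian.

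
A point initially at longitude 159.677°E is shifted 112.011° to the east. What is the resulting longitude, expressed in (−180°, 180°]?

88.312°W

Start at +159.677°; shift +112.011° → +271.688°.
+271.688° lies outside (−180°, 180°]; subtract 360° → -88.312°.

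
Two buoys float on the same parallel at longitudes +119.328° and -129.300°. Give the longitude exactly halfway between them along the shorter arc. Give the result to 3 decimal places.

+175.014°

Signed shortest Δλ from +119.328° to -129.300° is +111.372°.
Midpoint longitude = +119.328° + (+111.372°)/2 = +119.328° + 55.686° = +175.014°.
(The naïve average (+119.328 + -129.300)/2 = -4.986° is on the wrong side of the globe.)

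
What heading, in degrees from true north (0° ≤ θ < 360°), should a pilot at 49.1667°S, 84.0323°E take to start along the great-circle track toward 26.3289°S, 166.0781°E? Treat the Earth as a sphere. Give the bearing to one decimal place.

102.5°

Δλ = 166.0781 − 84.0323 = 82.0458°.
θ = atan2( sin Δλ · cos φ₂ , cos φ₁ · sin φ₂ − sin φ₁ · cos φ₂ · cos Δλ )
  = atan2(0.88764, -0.19616) = 102.462° → normalised to [0°, 360°): 102.462°.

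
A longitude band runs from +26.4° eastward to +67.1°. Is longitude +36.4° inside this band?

Band width going east from +26.4° to +67.1°: ((67.1 − 26.4) mod 360) = 40.7°.
Offset of +36.4° east of the west edge: ((36.4 − 26.4) mod 360) = 10.0°.
10.0° ≤ 40.7° ⇒ inside.

Yes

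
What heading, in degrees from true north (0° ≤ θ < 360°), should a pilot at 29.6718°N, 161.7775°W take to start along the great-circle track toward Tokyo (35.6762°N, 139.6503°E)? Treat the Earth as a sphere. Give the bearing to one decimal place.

293.2°

Δλ = 139.6503 − -161.7775 = 301.4278°; wrapped into (−180°, 180°]: -58.5722°.
θ = atan2( sin Δλ · cos φ₂ , cos φ₁ · sin φ₂ − sin φ₁ · cos φ₂ · cos Δλ )
  = atan2(-0.69316, 0.29705) = -66.802° → normalised to [0°, 360°): 293.198°.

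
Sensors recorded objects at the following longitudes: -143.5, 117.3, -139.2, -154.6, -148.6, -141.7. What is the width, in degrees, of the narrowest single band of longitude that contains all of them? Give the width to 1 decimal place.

Sort the longitudes: -154.6°, -148.6°, -143.5°, -141.7°, -139.2°, +117.3°.
Eastward gaps between consecutive values (wrapping around): 6.0°, 5.1°, 1.8°, 2.5°, 256.5°, 88.1°.
Largest gap = 256.5° ⇒ minimal covering band is its complement: 360° − 256.5° = 103.5°.
Band runs from +117.3° eastward to -139.2°, crossing the antimeridian.

103.5°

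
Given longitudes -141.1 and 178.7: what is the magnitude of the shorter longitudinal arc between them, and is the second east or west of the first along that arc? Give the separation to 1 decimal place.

Raw difference: 178.7 − -141.1 = 319.8°.
Normalise into (−180°, 180°]: 319.8° − 360° = -40.2°.
Negative ⇒ the second point lies to the west; separation 40.2°.

40.2° west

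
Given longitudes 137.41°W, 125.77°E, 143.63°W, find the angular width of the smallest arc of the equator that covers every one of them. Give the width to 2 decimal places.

Sort the longitudes: -143.63°, -137.41°, +125.77°.
Eastward gaps between consecutive values (wrapping around): 6.22°, 263.18°, 90.60°.
Largest gap = 263.18° ⇒ minimal covering band is its complement: 360° − 263.18° = 96.82°.
Band runs from +125.77° eastward to -137.41°, crossing the antimeridian.

96.82°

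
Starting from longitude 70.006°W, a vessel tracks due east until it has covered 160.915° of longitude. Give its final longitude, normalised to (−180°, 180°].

90.909°E

Start at -70.006°; shift +160.915° → +90.909°.
+90.909° already lies in (−180°, 180°].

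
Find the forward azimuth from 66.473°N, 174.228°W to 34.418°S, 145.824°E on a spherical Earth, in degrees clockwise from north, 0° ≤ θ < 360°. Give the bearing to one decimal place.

Δλ = 145.824 − -174.228 = 320.052°; wrapped into (−180°, 180°]: -39.948°.
θ = atan2( sin Δλ · cos φ₂ , cos φ₁ · sin φ₂ − sin φ₁ · cos φ₂ · cos Δλ )
  = atan2(-0.52968, -0.80547) = -146.671° → normalised to [0°, 360°): 213.329°.

213.3°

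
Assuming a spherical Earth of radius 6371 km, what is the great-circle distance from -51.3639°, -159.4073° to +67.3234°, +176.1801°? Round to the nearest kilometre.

13355 km

Δλ = 176.1801 − -159.4073 = 335.5874°; wrapped into (−180°, 180°]: -24.4126°.
Δφ = 67.3234 − -51.3639 = 118.6873°.
a = sin²(Δφ/2) + cos φ₁ · cos φ₂ · sin²(Δλ/2) = 0.750775.
c = 2·atan2(√a, √(1−a)) = 2.09619 rad → d = 6371·c ≈ 13354.80 km.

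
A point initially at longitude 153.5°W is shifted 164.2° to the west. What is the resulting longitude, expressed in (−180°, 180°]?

Start at -153.5°; shift −164.2° → -317.7°.
-317.7° lies outside (−180°, 180°]; add 360° → +42.3°.

42.3°E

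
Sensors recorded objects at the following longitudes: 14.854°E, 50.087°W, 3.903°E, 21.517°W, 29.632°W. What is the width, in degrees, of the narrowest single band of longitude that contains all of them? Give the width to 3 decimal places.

Sort the longitudes: -50.087°, -29.632°, -21.517°, +3.903°, +14.854°.
Eastward gaps between consecutive values (wrapping around): 20.455°, 8.115°, 25.420°, 10.951°, 295.059°.
Largest gap = 295.059° ⇒ minimal covering band is its complement: 360° − 295.059° = 64.941°.
Band runs from -50.087° eastward to +14.854°.

64.941°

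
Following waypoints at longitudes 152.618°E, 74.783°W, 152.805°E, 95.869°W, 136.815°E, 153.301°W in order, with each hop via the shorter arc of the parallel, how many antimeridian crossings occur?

5

Leg 1: +152.618° → -74.783°, shortest Δλ = 132.599° (east) — crosses 180°.
Leg 2: -74.783° → +152.805°, shortest Δλ = -132.412° (west) — crosses 180°.
Leg 3: +152.805° → -95.869°, shortest Δλ = 111.326° (east) — crosses 180°.
Leg 4: -95.869° → +136.815°, shortest Δλ = -127.316° (west) — crosses 180°.
Leg 5: +136.815° → -153.301°, shortest Δλ = 69.884° (east) — crosses 180°.
Total crossings: 5.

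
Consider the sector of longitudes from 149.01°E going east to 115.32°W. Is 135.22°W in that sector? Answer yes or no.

Band width going east from +149.01° to -115.32°: ((-115.32 − 149.01) mod 360) = 95.67°.
Offset of -135.22° east of the west edge: ((-135.22 − 149.01) mod 360) = 75.77°.
75.77° ≤ 95.67° ⇒ inside.

Yes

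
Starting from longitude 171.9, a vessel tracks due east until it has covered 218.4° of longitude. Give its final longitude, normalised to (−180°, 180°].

Start at +171.9°; shift +218.4° → +390.3°.
+390.3° lies outside (−180°, 180°]; subtract 360° → +30.3°.

+30.3°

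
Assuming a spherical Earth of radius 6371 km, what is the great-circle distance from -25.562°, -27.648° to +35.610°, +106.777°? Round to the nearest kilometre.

Δλ = 106.777 − -27.648 = 134.425°.
Δφ = 35.610 − -25.562 = 61.172°.
a = sin²(Δφ/2) + cos φ₁ · cos φ₂ · sin²(Δλ/2) = 0.882309.
c = 2·atan2(√a, √(1−a)) = 2.44124 rad → d = 6371·c ≈ 15553.16 km.

15553 km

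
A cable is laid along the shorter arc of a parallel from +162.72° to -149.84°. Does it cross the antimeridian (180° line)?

Naïve |-149.84 − 162.72| = 312.56° > 180°, so the shorter arc goes the other way round — across 180°.
Signed shortest Δλ = ((-149.84 − 162.72 + 180) mod 360) − 180 = 47.44°.
Going east by 47.44° from +162.72° passes through 180° before reaching -149.84°.

Yes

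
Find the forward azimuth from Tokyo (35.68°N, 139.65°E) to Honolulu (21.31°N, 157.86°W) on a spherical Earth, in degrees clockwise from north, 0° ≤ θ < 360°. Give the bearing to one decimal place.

Δλ = -157.86 − 139.65 = -297.51°; wrapped into (−180°, 180°]: 62.49°.
θ = atan2( sin Δλ · cos φ₂ , cos φ₁ · sin φ₂ − sin φ₁ · cos φ₂ · cos Δλ )
  = atan2(0.82629, 0.04421) = 86.938° → normalised to [0°, 360°): 86.938°.

86.9°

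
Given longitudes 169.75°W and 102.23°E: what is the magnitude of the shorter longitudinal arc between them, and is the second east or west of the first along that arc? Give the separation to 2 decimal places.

Raw difference: 102.23 − -169.75 = 271.98°.
Normalise into (−180°, 180°]: 271.98° − 360° = -88.02°.
Negative ⇒ the second point lies to the west; separation 88.02°.

88.02° west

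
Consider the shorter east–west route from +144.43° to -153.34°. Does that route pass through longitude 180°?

Yes

Naïve |-153.34 − 144.43| = 297.77° > 180°, so the shorter arc goes the other way round — across 180°.
Signed shortest Δλ = ((-153.34 − 144.43 + 180) mod 360) − 180 = 62.23°.
Going east by 62.23° from +144.43° passes through 180° before reaching -153.34°.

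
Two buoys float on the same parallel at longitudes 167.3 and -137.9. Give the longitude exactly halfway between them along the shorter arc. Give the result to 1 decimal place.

Signed shortest Δλ from +167.3° to -137.9° is +54.8°.
Midpoint longitude = +167.3° + (+54.8°)/2 = +167.3° + 27.4° = +194.7°.
Normalise into (−180°, 180°]: -165.3°.
(The naïve average (+167.3 + -137.9)/2 = 14.7° is on the wrong side of the globe.)

-165.3°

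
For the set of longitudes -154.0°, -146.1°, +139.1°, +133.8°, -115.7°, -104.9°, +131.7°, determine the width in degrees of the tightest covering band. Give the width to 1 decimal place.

123.4°

Sort the longitudes: -154.0°, -146.1°, -115.7°, -104.9°, +131.7°, +133.8°, +139.1°.
Eastward gaps between consecutive values (wrapping around): 7.9°, 30.4°, 10.8°, 236.6°, 2.1°, 5.3°, 66.9°.
Largest gap = 236.6° ⇒ minimal covering band is its complement: 360° − 236.6° = 123.4°.
Band runs from +131.7° eastward to -104.9°, crossing the antimeridian.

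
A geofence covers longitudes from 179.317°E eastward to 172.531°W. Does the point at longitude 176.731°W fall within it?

Band width going east from +179.317° to -172.531°: ((-172.531 − 179.317) mod 360) = 8.152°.
Offset of -176.731° east of the west edge: ((-176.731 − 179.317) mod 360) = 3.952°.
3.952° ≤ 8.152° ⇒ inside.

Yes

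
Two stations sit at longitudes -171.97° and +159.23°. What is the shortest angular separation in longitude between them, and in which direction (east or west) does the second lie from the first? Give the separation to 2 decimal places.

28.80° west

Raw difference: 159.23 − -171.97 = 331.2°.
Normalise into (−180°, 180°]: 331.2° − 360° = -28.8°.
Negative ⇒ the second point lies to the west; separation 28.80°.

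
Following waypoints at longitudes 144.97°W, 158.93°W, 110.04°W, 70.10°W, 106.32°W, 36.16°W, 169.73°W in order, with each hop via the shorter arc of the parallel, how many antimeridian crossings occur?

Leg 1: -144.97° → -158.93°, shortest Δλ = -13.96° (west) — does not cross 180°.
Leg 2: -158.93° → -110.04°, shortest Δλ = 48.89° (east) — does not cross 180°.
Leg 3: -110.04° → -70.10°, shortest Δλ = 39.94° (east) — does not cross 180°.
Leg 4: -70.10° → -106.32°, shortest Δλ = -36.22° (west) — does not cross 180°.
Leg 5: -106.32° → -36.16°, shortest Δλ = 70.16° (east) — does not cross 180°.
Leg 6: -36.16° → -169.73°, shortest Δλ = -133.57° (west) — does not cross 180°.
Total crossings: 0.

0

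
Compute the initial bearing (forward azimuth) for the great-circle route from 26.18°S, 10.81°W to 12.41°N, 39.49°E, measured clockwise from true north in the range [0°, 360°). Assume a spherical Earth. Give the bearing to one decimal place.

Δλ = 39.49 − -10.81 = 50.30°.
θ = atan2( sin Δλ · cos φ₂ , cos φ₁ · sin φ₂ − sin φ₁ · cos φ₂ · cos Δλ )
  = atan2(0.75142, 0.46809) = 58.079° → normalised to [0°, 360°): 58.079°.

58.1°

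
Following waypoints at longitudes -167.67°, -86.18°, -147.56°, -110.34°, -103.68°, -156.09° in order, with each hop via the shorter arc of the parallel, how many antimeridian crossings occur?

Leg 1: -167.67° → -86.18°, shortest Δλ = 81.49° (east) — does not cross 180°.
Leg 2: -86.18° → -147.56°, shortest Δλ = -61.38° (west) — does not cross 180°.
Leg 3: -147.56° → -110.34°, shortest Δλ = 37.22° (east) — does not cross 180°.
Leg 4: -110.34° → -103.68°, shortest Δλ = 6.66° (east) — does not cross 180°.
Leg 5: -103.68° → -156.09°, shortest Δλ = -52.41° (west) — does not cross 180°.
Total crossings: 0.

0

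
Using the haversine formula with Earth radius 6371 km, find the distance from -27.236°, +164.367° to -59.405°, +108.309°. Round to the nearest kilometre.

5528 km

Δλ = 108.309 − 164.367 = -56.058°.
Δφ = -59.405 − -27.236 = -32.169°.
a = sin²(Δφ/2) + cos φ₁ · cos φ₂ · sin²(Δλ/2) = 0.176690.
c = 2·atan2(√a, √(1−a)) = 0.86765 rad → d = 6371·c ≈ 5527.81 km.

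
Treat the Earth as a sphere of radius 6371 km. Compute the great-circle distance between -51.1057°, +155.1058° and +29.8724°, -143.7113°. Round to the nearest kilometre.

Δλ = -143.7113 − 155.1058 = -298.8171°; wrapped into (−180°, 180°]: 61.1829°.
Δφ = 29.8724 − -51.1057 = 80.9781°.
a = sin²(Δφ/2) + cos φ₁ · cos φ₂ · sin²(Δλ/2) = 0.562606.
c = 2·atan2(√a, √(1−a)) = 1.69634 rad → d = 6371·c ≈ 10807.36 km.

10807 km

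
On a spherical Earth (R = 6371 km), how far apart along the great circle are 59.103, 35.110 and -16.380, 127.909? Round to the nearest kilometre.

11723 km

Δλ = 127.909 − 35.110 = 92.799°.
Δφ = -16.380 − 59.103 = -75.483°.
a = sin²(Δφ/2) + cos φ₁ · cos φ₂ · sin²(Δλ/2) = 0.633023.
c = 2·atan2(√a, √(1−a)) = 1.84008 rad → d = 6371·c ≈ 11723.18 km.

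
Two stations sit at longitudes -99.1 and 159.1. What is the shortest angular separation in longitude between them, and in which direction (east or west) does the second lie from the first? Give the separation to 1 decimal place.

Raw difference: 159.1 − -99.1 = 258.2°.
Normalise into (−180°, 180°]: 258.2° − 360° = -101.8°.
Negative ⇒ the second point lies to the west; separation 101.8°.

101.8° west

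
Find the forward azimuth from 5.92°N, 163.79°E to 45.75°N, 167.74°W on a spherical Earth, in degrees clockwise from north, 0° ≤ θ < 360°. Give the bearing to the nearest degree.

27°

Δλ = -167.74 − 163.79 = -331.53°; wrapped into (−180°, 180°]: 28.47°.
θ = atan2( sin Δλ · cos φ₂ , cos φ₁ · sin φ₂ − sin φ₁ · cos φ₂ · cos Δλ )
  = atan2(0.33264, 0.64922) = 27.129° → normalised to [0°, 360°): 27.129°.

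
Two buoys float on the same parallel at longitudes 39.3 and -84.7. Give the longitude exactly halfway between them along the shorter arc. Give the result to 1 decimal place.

-22.7°

Signed shortest Δλ from +39.3° to -84.7° is -124.0°.
Midpoint longitude = +39.3° + (-124.0°)/2 = +39.3° − 62.0° = -22.7°.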